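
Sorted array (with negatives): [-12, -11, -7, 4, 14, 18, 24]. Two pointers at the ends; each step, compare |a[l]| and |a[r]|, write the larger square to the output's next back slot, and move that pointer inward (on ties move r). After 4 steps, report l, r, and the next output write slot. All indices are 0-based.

l=1, r=3, next write slot=2

l=0 r=6: |-12|<=|24| out[6]=576, r--
l=0 r=5: |-12|<=|18| out[5]=324, r--
l=0 r=4: |-12|<=|14| out[4]=196, r--
l=0 r=3: |-12|>|4| out[3]=144, l++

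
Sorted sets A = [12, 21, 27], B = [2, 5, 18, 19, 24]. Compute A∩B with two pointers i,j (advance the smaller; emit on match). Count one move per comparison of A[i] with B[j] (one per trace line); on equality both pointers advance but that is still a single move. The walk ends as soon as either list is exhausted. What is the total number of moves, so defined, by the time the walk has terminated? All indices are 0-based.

7 moves

i=0 j=0: 12>2, j++
i=0 j=1: 12>5, j++
i=0 j=2: 12<18, i++
i=1 j=2: 21>18, j++
i=1 j=3: 21>19, j++
i=1 j=4: 21<24, i++
i=2 j=4: 27>24, j++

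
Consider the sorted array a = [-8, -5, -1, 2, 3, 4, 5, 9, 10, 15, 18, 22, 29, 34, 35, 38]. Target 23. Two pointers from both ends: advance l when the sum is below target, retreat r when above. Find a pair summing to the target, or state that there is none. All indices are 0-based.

(5, 18)

[0,15] -8+38=30 >23 → r--
[0,14] -8+35=27 >23 → r--
[0,13] -8+34=26 >23 → r--
[0,12] -8+29=21 <23 → l++
[1,12] -5+29=24 >23 → r--
[1,11] -5+22=17 <23 → l++
[2,11] -1+22=21 <23 → l++
[3,11] 2+22=24 >23 → r--
[3,10] 2+18=20 <23 → l++
[4,10] 3+18=21 <23 → l++
[5,10] 4+18=22 <23 → l++
[6,10] 5+18=23 → found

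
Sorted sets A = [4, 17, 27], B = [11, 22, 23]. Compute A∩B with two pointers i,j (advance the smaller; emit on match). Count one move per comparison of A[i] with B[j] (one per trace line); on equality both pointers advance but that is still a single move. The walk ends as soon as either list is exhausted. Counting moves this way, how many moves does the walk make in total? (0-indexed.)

5 moves

i=0 j=0: 4<11, i++
i=1 j=0: 17>11, j++
i=1 j=1: 17<22, i++
i=2 j=1: 27>22, j++
i=2 j=2: 27>23, j++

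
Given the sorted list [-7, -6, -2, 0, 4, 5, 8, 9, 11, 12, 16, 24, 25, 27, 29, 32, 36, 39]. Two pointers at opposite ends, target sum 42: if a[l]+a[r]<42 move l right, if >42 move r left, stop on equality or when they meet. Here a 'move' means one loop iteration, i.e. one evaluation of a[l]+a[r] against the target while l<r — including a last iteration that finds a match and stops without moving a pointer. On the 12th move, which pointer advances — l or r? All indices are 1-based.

[1,18] -7+39=32 <42 → l++
[2,18] -6+39=33 <42 → l++
[3,18] -2+39=37 <42 → l++
[4,18] 0+39=39 <42 → l++
[5,18] 4+39=43 >42 → r--
[5,17] 4+36=40 <42 → l++
[6,17] 5+36=41 <42 → l++
[7,17] 8+36=44 >42 → r--
[7,16] 8+32=40 <42 → l++
[8,16] 9+32=41 <42 → l++
[9,16] 11+32=43 >42 → r--
[9,15] 11+29=40 <42 → l++

l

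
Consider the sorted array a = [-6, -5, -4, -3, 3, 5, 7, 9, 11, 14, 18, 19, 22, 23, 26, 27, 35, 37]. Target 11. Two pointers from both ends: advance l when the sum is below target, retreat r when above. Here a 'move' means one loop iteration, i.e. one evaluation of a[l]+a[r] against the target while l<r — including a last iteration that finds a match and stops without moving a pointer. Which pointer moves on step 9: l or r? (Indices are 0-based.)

l

l=0 r=17: -6+37=31 >11, r--
l=0 r=16: -6+35=29 >11, r--
l=0 r=15: -6+27=21 >11, r--
l=0 r=14: -6+26=20 >11, r--
l=0 r=13: -6+23=17 >11, r--
l=0 r=12: -6+22=16 >11, r--
l=0 r=11: -6+19=13 >11, r--
l=0 r=10: -6+18=12 >11, r--
l=0 r=9: -6+14=8 <11, l++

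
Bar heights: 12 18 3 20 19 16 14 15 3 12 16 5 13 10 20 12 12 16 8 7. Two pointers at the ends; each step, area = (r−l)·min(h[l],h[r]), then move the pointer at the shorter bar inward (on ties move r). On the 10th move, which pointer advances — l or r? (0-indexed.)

r

l=0 r=19: min(12,7)*19=133 best=133 *, r--
l=0 r=18: min(12,8)*18=144 best=144 *, r--
l=0 r=17: min(12,16)*17=204 best=204 *, l++
l=1 r=17: min(18,16)*16=256 best=256 *, r--
l=1 r=16: min(18,12)*15=180 best=256, r--
l=1 r=15: min(18,12)*14=168 best=256, r--
l=1 r=14: min(18,20)*13=234 best=256, l++
l=2 r=14: min(3,20)*12=36 best=256, l++
l=3 r=14: min(20,20)*11=220 best=256, r--
l=3 r=13: min(20,10)*10=100 best=256, r--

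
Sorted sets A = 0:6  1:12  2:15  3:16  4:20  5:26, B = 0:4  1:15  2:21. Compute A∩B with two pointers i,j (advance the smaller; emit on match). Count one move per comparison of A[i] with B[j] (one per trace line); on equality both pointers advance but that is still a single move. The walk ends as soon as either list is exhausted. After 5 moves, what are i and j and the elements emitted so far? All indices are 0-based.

[i=0,j=0] 6>4 → j++
[i=0,j=1] 6<15 → i++
[i=1,j=1] 12<15 → i++
[i=2,j=1] 15==15 emit → i++,j++
[i=3,j=2] 16<21 → i++

i=4, j=2, emitted=[15]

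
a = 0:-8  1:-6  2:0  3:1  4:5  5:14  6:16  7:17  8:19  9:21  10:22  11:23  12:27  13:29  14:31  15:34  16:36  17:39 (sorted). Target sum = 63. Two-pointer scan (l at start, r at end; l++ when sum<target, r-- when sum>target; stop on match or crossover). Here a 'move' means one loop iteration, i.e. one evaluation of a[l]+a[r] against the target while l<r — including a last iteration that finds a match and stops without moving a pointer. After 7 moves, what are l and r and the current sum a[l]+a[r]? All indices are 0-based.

l=0 r=17: -8+39=31 <63, l++
l=1 r=17: -6+39=33 <63, l++
l=2 r=17: 0+39=39 <63, l++
l=3 r=17: 1+39=40 <63, l++
l=4 r=17: 5+39=44 <63, l++
l=5 r=17: 14+39=53 <63, l++
l=6 r=17: 16+39=55 <63, l++

l=7, r=17, sum=56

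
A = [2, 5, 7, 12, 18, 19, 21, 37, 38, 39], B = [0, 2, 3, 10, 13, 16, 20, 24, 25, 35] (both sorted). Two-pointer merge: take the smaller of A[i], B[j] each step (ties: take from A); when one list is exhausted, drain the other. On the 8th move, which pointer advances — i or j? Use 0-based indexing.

[i=0,j=0] A[i]=2>B[j]=0 take 0 → j++
[i=0,j=1] A[i]=2<=B[j]=2 take 2 → i++
[i=1,j=1] A[i]=5>B[j]=2 take 2 → j++
[i=1,j=2] A[i]=5>B[j]=3 take 3 → j++
[i=1,j=3] A[i]=5<=B[j]=10 take 5 → i++
[i=2,j=3] A[i]=7<=B[j]=10 take 7 → i++
[i=3,j=3] A[i]=12>B[j]=10 take 10 → j++
[i=3,j=4] A[i]=12<=B[j]=13 take 12 → i++

i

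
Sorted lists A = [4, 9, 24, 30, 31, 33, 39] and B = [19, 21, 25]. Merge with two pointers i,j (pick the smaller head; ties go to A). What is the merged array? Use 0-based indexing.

i=0 j=0: A[i]=4<=B[j]=19 take 4, i++
i=1 j=0: A[i]=9<=B[j]=19 take 9, i++
i=2 j=0: A[i]=24>B[j]=19 take 19, j++
i=2 j=1: A[i]=24>B[j]=21 take 21, j++
i=2 j=2: A[i]=24<=B[j]=25 take 24, i++
i=3 j=2: A[i]=30>B[j]=25 take 25, j++
i=3 j=3: B done, take A[i]=30, i++
i=4 j=3: B done, take A[i]=31, i++
i=5 j=3: B done, take A[i]=33, i++
i=6 j=3: B done, take A[i]=39, i++

[4, 9, 19, 21, 24, 25, 30, 31, 33, 39]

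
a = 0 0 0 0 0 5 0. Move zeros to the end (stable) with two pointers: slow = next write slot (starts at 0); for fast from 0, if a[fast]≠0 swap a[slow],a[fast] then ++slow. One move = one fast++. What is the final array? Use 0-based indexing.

[5, 0, 0, 0, 0, 0, 0]

(s=0,f=0) a[fast]=0 → fast++
(s=0,f=1) a[fast]=0 → fast++
(s=0,f=2) a[fast]=0 → fast++
(s=0,f=3) a[fast]=0 → fast++
(s=0,f=4) a[fast]=0 → fast++
(s=0,f=5) a[fast]=5≠0 swap→a[0]=5 → slow++,fast++
(s=1,f=6) a[fast]=0 → fast++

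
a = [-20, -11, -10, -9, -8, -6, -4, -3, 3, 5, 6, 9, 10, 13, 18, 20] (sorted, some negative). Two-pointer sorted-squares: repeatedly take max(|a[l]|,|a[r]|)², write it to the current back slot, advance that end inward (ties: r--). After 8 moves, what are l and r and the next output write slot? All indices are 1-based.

[1,16] |-20|<=|20| out[16]=400 → r--
[1,15] |-20|>|18| out[15]=400 → l++
[2,15] |-11|<=|18| out[14]=324 → r--
[2,14] |-11|<=|13| out[13]=169 → r--
[2,13] |-11|>|10| out[12]=121 → l++
[3,13] |-10|<=|10| out[11]=100 → r--
[3,12] |-10|>|9| out[10]=100 → l++
[4,12] |-9|<=|9| out[9]=81 → r--

l=4, r=11, next write slot=8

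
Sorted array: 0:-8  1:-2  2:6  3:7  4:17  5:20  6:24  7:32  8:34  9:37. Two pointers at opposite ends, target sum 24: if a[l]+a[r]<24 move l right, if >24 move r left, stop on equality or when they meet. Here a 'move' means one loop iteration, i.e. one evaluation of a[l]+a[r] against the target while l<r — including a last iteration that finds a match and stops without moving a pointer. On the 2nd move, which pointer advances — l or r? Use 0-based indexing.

l=0 r=9: -8+37=29 >24, r--
l=0 r=8: -8+34=26 >24, r--

r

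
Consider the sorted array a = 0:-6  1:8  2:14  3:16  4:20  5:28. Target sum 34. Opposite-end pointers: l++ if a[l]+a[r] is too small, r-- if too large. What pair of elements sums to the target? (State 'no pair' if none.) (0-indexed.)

[0,5] -6+28=22 <34 → l++
[1,5] 8+28=36 >34 → r--
[1,4] 8+20=28 <34 → l++
[2,4] 14+20=34 → found

(14, 20)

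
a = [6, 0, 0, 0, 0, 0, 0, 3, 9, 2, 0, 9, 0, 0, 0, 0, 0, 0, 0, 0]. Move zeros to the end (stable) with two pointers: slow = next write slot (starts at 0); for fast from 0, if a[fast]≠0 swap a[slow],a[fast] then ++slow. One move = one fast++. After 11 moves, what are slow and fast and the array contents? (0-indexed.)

(s=0,f=0) a[fast]=6≠0 swap→a[0]=6 → slow++,fast++
(s=1,f=1) a[fast]=0 → fast++
(s=1,f=2) a[fast]=0 → fast++
(s=1,f=3) a[fast]=0 → fast++
(s=1,f=4) a[fast]=0 → fast++
(s=1,f=5) a[fast]=0 → fast++
(s=1,f=6) a[fast]=0 → fast++
(s=1,f=7) a[fast]=3≠0 swap→a[1]=3 → slow++,fast++
(s=2,f=8) a[fast]=9≠0 swap→a[2]=9 → slow++,fast++
(s=3,f=9) a[fast]=2≠0 swap→a[3]=2 → slow++,fast++
(s=4,f=10) a[fast]=0 → fast++

slow=4, fast=11, a=[6, 3, 9, 2, 0, 0, 0, 0, 0, 0, 0, 9, 0, 0, 0, 0, 0, 0, 0, 0]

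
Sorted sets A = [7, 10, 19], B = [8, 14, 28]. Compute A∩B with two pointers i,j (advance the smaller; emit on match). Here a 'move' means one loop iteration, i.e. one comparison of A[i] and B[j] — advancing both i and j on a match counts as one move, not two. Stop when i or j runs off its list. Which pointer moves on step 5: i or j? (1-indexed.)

[i=1,j=1] 7<8 → i++
[i=2,j=1] 10>8 → j++
[i=2,j=2] 10<14 → i++
[i=3,j=2] 19>14 → j++
[i=3,j=3] 19<28 → i++

i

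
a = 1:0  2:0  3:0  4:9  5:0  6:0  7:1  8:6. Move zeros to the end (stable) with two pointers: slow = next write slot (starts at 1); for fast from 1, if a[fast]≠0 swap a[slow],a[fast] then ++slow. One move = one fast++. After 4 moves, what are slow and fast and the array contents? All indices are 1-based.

slow=2, fast=5, a=[9, 0, 0, 0, 0, 0, 1, 6]

slow=1 fast=1: a[fast]=0, fast++
slow=1 fast=2: a[fast]=0, fast++
slow=1 fast=3: a[fast]=0, fast++
slow=1 fast=4: a[fast]=9≠0 swap→a[1]=9, slow++,fast++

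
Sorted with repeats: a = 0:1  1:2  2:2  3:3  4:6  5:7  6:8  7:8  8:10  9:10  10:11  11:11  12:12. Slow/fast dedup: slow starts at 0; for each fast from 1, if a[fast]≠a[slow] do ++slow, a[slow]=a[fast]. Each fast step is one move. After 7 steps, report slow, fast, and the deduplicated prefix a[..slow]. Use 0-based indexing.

slow=5, fast=8, prefix=[1, 2, 3, 6, 7, 8]

(s=0,f=1) a[fast]=2≠a[slow]=1 write a[1]=2 → slow++,fast++
(s=1,f=2) a[fast]=2=a[slow] dup → fast++
(s=1,f=3) a[fast]=3≠a[slow]=2 write a[2]=3 → slow++,fast++
(s=2,f=4) a[fast]=6≠a[slow]=3 write a[3]=6 → slow++,fast++
(s=3,f=5) a[fast]=7≠a[slow]=6 write a[4]=7 → slow++,fast++
(s=4,f=6) a[fast]=8≠a[slow]=7 write a[5]=8 → slow++,fast++
(s=5,f=7) a[fast]=8=a[slow] dup → fast++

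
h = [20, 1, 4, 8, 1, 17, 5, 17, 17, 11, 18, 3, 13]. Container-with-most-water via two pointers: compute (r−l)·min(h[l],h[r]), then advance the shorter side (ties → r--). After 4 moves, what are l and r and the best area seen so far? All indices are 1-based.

[1,13] min(20,13)*12=156 best=156 * → r--
[1,12] min(20,3)*11=33 best=156 → r--
[1,11] min(20,18)*10=180 best=180 * → r--
[1,10] min(20,11)*9=99 best=180 → r--

l=1, r=9, best area=180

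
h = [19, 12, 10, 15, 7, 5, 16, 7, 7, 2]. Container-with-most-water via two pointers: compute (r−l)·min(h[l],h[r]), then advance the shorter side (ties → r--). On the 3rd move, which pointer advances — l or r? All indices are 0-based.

l=0 r=9: min(19,2)*9=18 best=18 *, r--
l=0 r=8: min(19,7)*8=56 best=56 *, r--
l=0 r=7: min(19,7)*7=49 best=56, r--

r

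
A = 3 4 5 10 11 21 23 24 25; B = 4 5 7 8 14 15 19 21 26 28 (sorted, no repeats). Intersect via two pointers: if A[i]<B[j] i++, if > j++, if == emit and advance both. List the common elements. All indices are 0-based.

intersection = [4, 5, 21]

i=0 j=0: 3<4, i++
i=1 j=0: 4==4 emit, i++,j++
i=2 j=1: 5==5 emit, i++,j++
i=3 j=2: 10>7, j++
i=3 j=3: 10>8, j++
i=3 j=4: 10<14, i++
i=4 j=4: 11<14, i++
i=5 j=4: 21>14, j++
i=5 j=5: 21>15, j++
i=5 j=6: 21>19, j++
i=5 j=7: 21==21 emit, i++,j++
i=6 j=8: 23<26, i++
i=7 j=8: 24<26, i++
i=8 j=8: 25<26, i++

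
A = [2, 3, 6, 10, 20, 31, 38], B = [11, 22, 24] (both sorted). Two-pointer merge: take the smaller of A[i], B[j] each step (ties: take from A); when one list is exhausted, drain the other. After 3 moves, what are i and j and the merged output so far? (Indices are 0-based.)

[i=0,j=0] A[i]=2<=B[j]=11 take 2 → i++
[i=1,j=0] A[i]=3<=B[j]=11 take 3 → i++
[i=2,j=0] A[i]=6<=B[j]=11 take 6 → i++

i=3, j=0, merged so far=[2, 3, 6]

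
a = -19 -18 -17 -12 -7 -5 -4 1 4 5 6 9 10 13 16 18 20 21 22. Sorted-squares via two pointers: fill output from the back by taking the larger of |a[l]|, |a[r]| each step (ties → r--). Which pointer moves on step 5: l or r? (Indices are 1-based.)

l=1 r=19: |-19|<=|22| out[19]=484, r--
l=1 r=18: |-19|<=|21| out[18]=441, r--
l=1 r=17: |-19|<=|20| out[17]=400, r--
l=1 r=16: |-19|>|18| out[16]=361, l++
l=2 r=16: |-18|<=|18| out[15]=324, r--

r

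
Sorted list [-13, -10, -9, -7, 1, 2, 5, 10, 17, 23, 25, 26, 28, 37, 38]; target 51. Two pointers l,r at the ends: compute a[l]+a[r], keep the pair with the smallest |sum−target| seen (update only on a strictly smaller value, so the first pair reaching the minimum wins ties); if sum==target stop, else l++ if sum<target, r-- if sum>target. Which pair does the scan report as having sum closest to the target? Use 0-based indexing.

[0,14] -13+38=25 d=26 * → l++
[1,14] -10+38=28 d=23 * → l++
[2,14] -9+38=29 d=22 * → l++
[3,14] -7+38=31 d=20 * → l++
[4,14] 1+38=39 d=12 * → l++
[5,14] 2+38=40 d=11 * → l++
[6,14] 5+38=43 d=8 * → l++
[7,14] 10+38=48 d=3 * → l++
[8,14] 17+38=55 d=4 → r--
[8,13] 17+37=54 d=3 → r--
[8,12] 17+28=45 d=6 → l++
[9,12] 23+28=51 d=0 * → stop

pair (23, 28) with sum 51 (|Δ|=0)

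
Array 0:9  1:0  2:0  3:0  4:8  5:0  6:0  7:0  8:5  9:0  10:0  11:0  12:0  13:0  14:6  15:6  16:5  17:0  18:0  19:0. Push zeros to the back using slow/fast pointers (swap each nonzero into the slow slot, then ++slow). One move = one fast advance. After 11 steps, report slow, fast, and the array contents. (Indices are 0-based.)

(s=0,f=0) a[fast]=9≠0 swap→a[0]=9 → slow++,fast++
(s=1,f=1) a[fast]=0 → fast++
(s=1,f=2) a[fast]=0 → fast++
(s=1,f=3) a[fast]=0 → fast++
(s=1,f=4) a[fast]=8≠0 swap→a[1]=8 → slow++,fast++
(s=2,f=5) a[fast]=0 → fast++
(s=2,f=6) a[fast]=0 → fast++
(s=2,f=7) a[fast]=0 → fast++
(s=2,f=8) a[fast]=5≠0 swap→a[2]=5 → slow++,fast++
(s=3,f=9) a[fast]=0 → fast++
(s=3,f=10) a[fast]=0 → fast++

slow=3, fast=11, a=[9, 8, 5, 0, 0, 0, 0, 0, 0, 0, 0, 0, 0, 0, 6, 6, 5, 0, 0, 0]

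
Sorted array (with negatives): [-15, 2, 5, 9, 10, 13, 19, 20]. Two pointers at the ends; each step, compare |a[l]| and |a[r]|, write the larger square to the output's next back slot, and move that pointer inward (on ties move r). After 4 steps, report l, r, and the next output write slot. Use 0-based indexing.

l=0 r=7: |-15|<=|20| out[7]=400, r--
l=0 r=6: |-15|<=|19| out[6]=361, r--
l=0 r=5: |-15|>|13| out[5]=225, l++
l=1 r=5: |2|<=|13| out[4]=169, r--

l=1, r=4, next write slot=3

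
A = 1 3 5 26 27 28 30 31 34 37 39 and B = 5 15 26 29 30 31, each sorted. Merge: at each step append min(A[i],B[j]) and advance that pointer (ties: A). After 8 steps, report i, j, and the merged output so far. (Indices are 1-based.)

i=6, j=4, merged so far=[1, 3, 5, 5, 15, 26, 26, 27]

[i=1,j=1] A[i]=1<=B[j]=5 take 1 → i++
[i=2,j=1] A[i]=3<=B[j]=5 take 3 → i++
[i=3,j=1] A[i]=5<=B[j]=5 take 5 → i++
[i=4,j=1] A[i]=26>B[j]=5 take 5 → j++
[i=4,j=2] A[i]=26>B[j]=15 take 15 → j++
[i=4,j=3] A[i]=26<=B[j]=26 take 26 → i++
[i=5,j=3] A[i]=27>B[j]=26 take 26 → j++
[i=5,j=4] A[i]=27<=B[j]=29 take 27 → i++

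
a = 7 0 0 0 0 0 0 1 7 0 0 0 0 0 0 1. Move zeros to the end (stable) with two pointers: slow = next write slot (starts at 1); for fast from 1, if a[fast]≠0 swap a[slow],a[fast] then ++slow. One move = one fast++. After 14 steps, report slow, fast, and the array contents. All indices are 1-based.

slow=4, fast=15, a=[7, 1, 7, 0, 0, 0, 0, 0, 0, 0, 0, 0, 0, 0, 0, 1]

(s=1,f=1) a[fast]=7≠0 swap→a[1]=7 → slow++,fast++
(s=2,f=2) a[fast]=0 → fast++
(s=2,f=3) a[fast]=0 → fast++
(s=2,f=4) a[fast]=0 → fast++
(s=2,f=5) a[fast]=0 → fast++
(s=2,f=6) a[fast]=0 → fast++
(s=2,f=7) a[fast]=0 → fast++
(s=2,f=8) a[fast]=1≠0 swap→a[2]=1 → slow++,fast++
(s=3,f=9) a[fast]=7≠0 swap→a[3]=7 → slow++,fast++
(s=4,f=10) a[fast]=0 → fast++
(s=4,f=11) a[fast]=0 → fast++
(s=4,f=12) a[fast]=0 → fast++
(s=4,f=13) a[fast]=0 → fast++
(s=4,f=14) a[fast]=0 → fast++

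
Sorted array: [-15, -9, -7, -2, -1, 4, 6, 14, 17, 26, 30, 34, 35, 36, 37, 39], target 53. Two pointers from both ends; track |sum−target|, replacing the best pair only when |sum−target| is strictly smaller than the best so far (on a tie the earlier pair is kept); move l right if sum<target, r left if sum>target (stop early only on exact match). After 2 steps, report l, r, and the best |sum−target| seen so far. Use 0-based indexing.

l=2, r=15, best |Δ|=23

l=0 r=15: -15+39=24 d=29 *, l++
l=1 r=15: -9+39=30 d=23 *, l++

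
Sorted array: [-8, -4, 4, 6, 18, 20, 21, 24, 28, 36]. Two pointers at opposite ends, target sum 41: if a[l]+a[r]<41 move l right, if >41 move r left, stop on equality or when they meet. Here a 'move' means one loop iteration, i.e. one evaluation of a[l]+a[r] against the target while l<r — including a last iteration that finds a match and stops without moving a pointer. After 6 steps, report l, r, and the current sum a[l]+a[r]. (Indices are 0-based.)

l=4, r=7, sum=42

l=0 r=9: -8+36=28 <41, l++
l=1 r=9: -4+36=32 <41, l++
l=2 r=9: 4+36=40 <41, l++
l=3 r=9: 6+36=42 >41, r--
l=3 r=8: 6+28=34 <41, l++
l=4 r=8: 18+28=46 >41, r--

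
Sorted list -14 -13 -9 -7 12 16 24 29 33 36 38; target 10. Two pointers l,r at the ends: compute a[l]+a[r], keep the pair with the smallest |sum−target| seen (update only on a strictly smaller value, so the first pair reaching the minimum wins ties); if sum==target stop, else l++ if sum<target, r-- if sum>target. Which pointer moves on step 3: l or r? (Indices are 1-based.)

r

l=1 r=11: -14+38=24 d=14 *, r--
l=1 r=10: -14+36=22 d=12 *, r--
l=1 r=9: -14+33=19 d=9 *, r--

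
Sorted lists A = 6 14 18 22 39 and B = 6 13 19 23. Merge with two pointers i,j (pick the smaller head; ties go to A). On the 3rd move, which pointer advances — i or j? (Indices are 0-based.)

[i=0,j=0] A[i]=6<=B[j]=6 take 6 → i++
[i=1,j=0] A[i]=14>B[j]=6 take 6 → j++
[i=1,j=1] A[i]=14>B[j]=13 take 13 → j++

j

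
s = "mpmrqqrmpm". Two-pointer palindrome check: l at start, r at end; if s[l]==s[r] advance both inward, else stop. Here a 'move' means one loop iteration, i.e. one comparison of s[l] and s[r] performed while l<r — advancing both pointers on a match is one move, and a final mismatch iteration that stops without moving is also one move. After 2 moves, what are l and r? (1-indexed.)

[1,10] 'm'=='m' → l++,r--
[2,9] 'p'=='p' → l++,r--

l=3, r=8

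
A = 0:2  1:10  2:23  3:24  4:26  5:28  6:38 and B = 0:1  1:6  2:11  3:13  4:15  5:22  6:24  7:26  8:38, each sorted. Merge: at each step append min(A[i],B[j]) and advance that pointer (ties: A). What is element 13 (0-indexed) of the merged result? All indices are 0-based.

i=0 j=0: A[i]=2>B[j]=1 take 1, j++
i=0 j=1: A[i]=2<=B[j]=6 take 2, i++
i=1 j=1: A[i]=10>B[j]=6 take 6, j++
i=1 j=2: A[i]=10<=B[j]=11 take 10, i++
i=2 j=2: A[i]=23>B[j]=11 take 11, j++
i=2 j=3: A[i]=23>B[j]=13 take 13, j++
i=2 j=4: A[i]=23>B[j]=15 take 15, j++
i=2 j=5: A[i]=23>B[j]=22 take 22, j++
i=2 j=6: A[i]=23<=B[j]=24 take 23, i++
i=3 j=6: A[i]=24<=B[j]=24 take 24, i++
i=4 j=6: A[i]=26>B[j]=24 take 24, j++
i=4 j=7: A[i]=26<=B[j]=26 take 26, i++
i=5 j=7: A[i]=28>B[j]=26 take 26, j++
i=5 j=8: A[i]=28<=B[j]=38 take 28, i++
i=6 j=8: A[i]=38<=B[j]=38 take 38, i++
i=7 j=8: A done, take B[j]=38, j++

merged[13] = 28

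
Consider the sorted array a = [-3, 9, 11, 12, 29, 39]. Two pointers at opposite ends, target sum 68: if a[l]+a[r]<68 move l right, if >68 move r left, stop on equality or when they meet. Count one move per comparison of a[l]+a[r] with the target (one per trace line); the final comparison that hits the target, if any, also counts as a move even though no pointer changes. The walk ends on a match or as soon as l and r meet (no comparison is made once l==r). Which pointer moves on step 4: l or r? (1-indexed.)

l

[1,6] -3+39=36 <68 → l++
[2,6] 9+39=48 <68 → l++
[3,6] 11+39=50 <68 → l++
[4,6] 12+39=51 <68 → l++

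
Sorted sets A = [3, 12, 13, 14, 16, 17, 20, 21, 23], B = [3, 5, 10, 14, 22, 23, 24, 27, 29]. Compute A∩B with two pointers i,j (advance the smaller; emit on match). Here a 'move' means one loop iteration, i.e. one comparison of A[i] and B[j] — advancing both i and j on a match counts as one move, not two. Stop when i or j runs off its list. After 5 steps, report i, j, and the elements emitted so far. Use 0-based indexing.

i=0 j=0: 3==3 emit, i++,j++
i=1 j=1: 12>5, j++
i=1 j=2: 12>10, j++
i=1 j=3: 12<14, i++
i=2 j=3: 13<14, i++

i=3, j=3, emitted=[3]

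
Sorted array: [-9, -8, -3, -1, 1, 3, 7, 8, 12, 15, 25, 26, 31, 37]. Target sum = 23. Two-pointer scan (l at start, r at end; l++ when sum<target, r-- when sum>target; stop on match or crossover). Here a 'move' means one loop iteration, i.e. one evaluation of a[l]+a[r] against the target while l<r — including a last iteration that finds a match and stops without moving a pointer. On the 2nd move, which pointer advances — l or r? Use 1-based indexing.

l=1 r=14: -9+37=28 >23, r--
l=1 r=13: -9+31=22 <23, l++

l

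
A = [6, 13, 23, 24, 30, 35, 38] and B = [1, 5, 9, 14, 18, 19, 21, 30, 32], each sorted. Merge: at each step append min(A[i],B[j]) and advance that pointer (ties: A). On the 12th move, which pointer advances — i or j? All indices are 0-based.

i=0 j=0: A[i]=6>B[j]=1 take 1, j++
i=0 j=1: A[i]=6>B[j]=5 take 5, j++
i=0 j=2: A[i]=6<=B[j]=9 take 6, i++
i=1 j=2: A[i]=13>B[j]=9 take 9, j++
i=1 j=3: A[i]=13<=B[j]=14 take 13, i++
i=2 j=3: A[i]=23>B[j]=14 take 14, j++
i=2 j=4: A[i]=23>B[j]=18 take 18, j++
i=2 j=5: A[i]=23>B[j]=19 take 19, j++
i=2 j=6: A[i]=23>B[j]=21 take 21, j++
i=2 j=7: A[i]=23<=B[j]=30 take 23, i++
i=3 j=7: A[i]=24<=B[j]=30 take 24, i++
i=4 j=7: A[i]=30<=B[j]=30 take 30, i++

i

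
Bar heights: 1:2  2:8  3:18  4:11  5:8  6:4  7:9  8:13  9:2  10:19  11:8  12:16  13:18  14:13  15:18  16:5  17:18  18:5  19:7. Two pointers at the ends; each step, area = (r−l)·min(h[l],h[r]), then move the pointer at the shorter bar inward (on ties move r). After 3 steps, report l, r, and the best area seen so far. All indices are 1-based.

l=1 r=19: min(2,7)*18=36 best=36 *, l++
l=2 r=19: min(8,7)*17=119 best=119 *, r--
l=2 r=18: min(8,5)*16=80 best=119, r--

l=2, r=17, best area=119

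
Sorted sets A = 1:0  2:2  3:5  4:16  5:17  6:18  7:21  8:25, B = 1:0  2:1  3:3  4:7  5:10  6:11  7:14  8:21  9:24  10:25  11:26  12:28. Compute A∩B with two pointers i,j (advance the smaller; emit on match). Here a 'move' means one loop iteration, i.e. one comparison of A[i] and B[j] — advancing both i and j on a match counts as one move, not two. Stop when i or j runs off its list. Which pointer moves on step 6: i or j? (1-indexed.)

j

[i=1,j=1] 0==0 emit → i++,j++
[i=2,j=2] 2>1 → j++
[i=2,j=3] 2<3 → i++
[i=3,j=3] 5>3 → j++
[i=3,j=4] 5<7 → i++
[i=4,j=4] 16>7 → j++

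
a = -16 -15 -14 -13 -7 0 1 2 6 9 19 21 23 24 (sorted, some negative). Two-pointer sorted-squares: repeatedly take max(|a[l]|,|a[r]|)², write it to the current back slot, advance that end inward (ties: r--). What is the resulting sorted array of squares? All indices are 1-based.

[1,14] |-16|<=|24| out[14]=576 → r--
[1,13] |-16|<=|23| out[13]=529 → r--
[1,12] |-16|<=|21| out[12]=441 → r--
[1,11] |-16|<=|19| out[11]=361 → r--
[1,10] |-16|>|9| out[10]=256 → l++
[2,10] |-15|>|9| out[9]=225 → l++
[3,10] |-14|>|9| out[8]=196 → l++
[4,10] |-13|>|9| out[7]=169 → l++
[5,10] |-7|<=|9| out[6]=81 → r--
[5,9] |-7|>|6| out[5]=49 → l++
[6,9] |0|<=|6| out[4]=36 → r--
[6,8] |0|<=|2| out[3]=4 → r--
[6,7] |0|<=|1| out[2]=1 → r--
[6,6] |0|<=|0| out[1]=0 → r--

[0, 1, 4, 36, 49, 81, 169, 196, 225, 256, 361, 441, 529, 576]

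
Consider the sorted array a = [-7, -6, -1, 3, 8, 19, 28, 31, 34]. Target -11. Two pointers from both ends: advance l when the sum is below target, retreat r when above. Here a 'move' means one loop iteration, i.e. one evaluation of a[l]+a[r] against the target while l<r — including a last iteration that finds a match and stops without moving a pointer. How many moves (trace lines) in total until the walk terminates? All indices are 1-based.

8 moves

l=1 r=9: -7+34=27 >-11, r--
l=1 r=8: -7+31=24 >-11, r--
l=1 r=7: -7+28=21 >-11, r--
l=1 r=6: -7+19=12 >-11, r--
l=1 r=5: -7+8=1 >-11, r--
l=1 r=4: -7+3=-4 >-11, r--
l=1 r=3: -7+-1=-8 >-11, r--
l=1 r=2: -7+-6=-13 <-11, l++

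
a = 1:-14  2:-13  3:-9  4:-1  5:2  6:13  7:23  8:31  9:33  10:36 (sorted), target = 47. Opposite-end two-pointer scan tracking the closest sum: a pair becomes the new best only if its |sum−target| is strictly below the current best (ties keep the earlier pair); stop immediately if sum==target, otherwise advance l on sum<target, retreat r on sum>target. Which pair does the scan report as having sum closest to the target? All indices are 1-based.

[1,10] -14+36=22 d=25 * → l++
[2,10] -13+36=23 d=24 * → l++
[3,10] -9+36=27 d=20 * → l++
[4,10] -1+36=35 d=12 * → l++
[5,10] 2+36=38 d=9 * → l++
[6,10] 13+36=49 d=2 * → r--
[6,9] 13+33=46 d=1 * → l++
[7,9] 23+33=56 d=9 → r--
[7,8] 23+31=54 d=7 → r--

pair (13, 33) with sum 46 (|Δ|=1)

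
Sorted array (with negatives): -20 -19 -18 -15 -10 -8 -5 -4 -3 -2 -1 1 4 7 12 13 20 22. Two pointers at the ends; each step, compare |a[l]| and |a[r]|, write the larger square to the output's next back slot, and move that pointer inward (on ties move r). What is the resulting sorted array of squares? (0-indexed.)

[0,17] |-20|<=|22| out[17]=484 → r--
[0,16] |-20|<=|20| out[16]=400 → r--
[0,15] |-20|>|13| out[15]=400 → l++
[1,15] |-19|>|13| out[14]=361 → l++
[2,15] |-18|>|13| out[13]=324 → l++
[3,15] |-15|>|13| out[12]=225 → l++
[4,15] |-10|<=|13| out[11]=169 → r--
[4,14] |-10|<=|12| out[10]=144 → r--
[4,13] |-10|>|7| out[9]=100 → l++
[5,13] |-8|>|7| out[8]=64 → l++
[6,13] |-5|<=|7| out[7]=49 → r--
[6,12] |-5|>|4| out[6]=25 → l++
[7,12] |-4|<=|4| out[5]=16 → r--
[7,11] |-4|>|1| out[4]=16 → l++
[8,11] |-3|>|1| out[3]=9 → l++
[9,11] |-2|>|1| out[2]=4 → l++
[10,11] |-1|<=|1| out[1]=1 → r--
[10,10] |-1|<=|-1| out[0]=1 → r--

[1, 1, 4, 9, 16, 16, 25, 49, 64, 100, 144, 169, 225, 324, 361, 400, 400, 484]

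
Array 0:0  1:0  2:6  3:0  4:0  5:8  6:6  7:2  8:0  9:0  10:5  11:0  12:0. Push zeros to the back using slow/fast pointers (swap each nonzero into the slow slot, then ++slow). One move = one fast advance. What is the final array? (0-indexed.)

[6, 8, 6, 2, 5, 0, 0, 0, 0, 0, 0, 0, 0]

(s=0,f=0) a[fast]=0 → fast++
(s=0,f=1) a[fast]=0 → fast++
(s=0,f=2) a[fast]=6≠0 swap→a[0]=6 → slow++,fast++
(s=1,f=3) a[fast]=0 → fast++
(s=1,f=4) a[fast]=0 → fast++
(s=1,f=5) a[fast]=8≠0 swap→a[1]=8 → slow++,fast++
(s=2,f=6) a[fast]=6≠0 swap→a[2]=6 → slow++,fast++
(s=3,f=7) a[fast]=2≠0 swap→a[3]=2 → slow++,fast++
(s=4,f=8) a[fast]=0 → fast++
(s=4,f=9) a[fast]=0 → fast++
(s=4,f=10) a[fast]=5≠0 swap→a[4]=5 → slow++,fast++
(s=5,f=11) a[fast]=0 → fast++
(s=5,f=12) a[fast]=0 → fast++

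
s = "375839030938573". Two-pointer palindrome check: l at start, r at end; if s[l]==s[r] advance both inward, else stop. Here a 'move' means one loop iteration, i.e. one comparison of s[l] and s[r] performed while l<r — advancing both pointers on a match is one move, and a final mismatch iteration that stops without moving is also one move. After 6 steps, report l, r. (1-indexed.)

l=1 r=15: '3'=='3', l++,r--
l=2 r=14: '7'=='7', l++,r--
l=3 r=13: '5'=='5', l++,r--
l=4 r=12: '8'=='8', l++,r--
l=5 r=11: '3'=='3', l++,r--
l=6 r=10: '9'=='9', l++,r--

l=7, r=9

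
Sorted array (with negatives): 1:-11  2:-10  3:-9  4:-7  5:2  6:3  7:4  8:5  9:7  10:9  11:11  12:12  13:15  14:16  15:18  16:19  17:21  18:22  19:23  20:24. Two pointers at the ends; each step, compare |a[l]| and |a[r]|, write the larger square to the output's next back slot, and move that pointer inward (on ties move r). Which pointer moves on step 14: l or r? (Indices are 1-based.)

l

l=1 r=20: |-11|<=|24| out[20]=576, r--
l=1 r=19: |-11|<=|23| out[19]=529, r--
l=1 r=18: |-11|<=|22| out[18]=484, r--
l=1 r=17: |-11|<=|21| out[17]=441, r--
l=1 r=16: |-11|<=|19| out[16]=361, r--
l=1 r=15: |-11|<=|18| out[15]=324, r--
l=1 r=14: |-11|<=|16| out[14]=256, r--
l=1 r=13: |-11|<=|15| out[13]=225, r--
l=1 r=12: |-11|<=|12| out[12]=144, r--
l=1 r=11: |-11|<=|11| out[11]=121, r--
l=1 r=10: |-11|>|9| out[10]=121, l++
l=2 r=10: |-10|>|9| out[9]=100, l++
l=3 r=10: |-9|<=|9| out[8]=81, r--
l=3 r=9: |-9|>|7| out[7]=81, l++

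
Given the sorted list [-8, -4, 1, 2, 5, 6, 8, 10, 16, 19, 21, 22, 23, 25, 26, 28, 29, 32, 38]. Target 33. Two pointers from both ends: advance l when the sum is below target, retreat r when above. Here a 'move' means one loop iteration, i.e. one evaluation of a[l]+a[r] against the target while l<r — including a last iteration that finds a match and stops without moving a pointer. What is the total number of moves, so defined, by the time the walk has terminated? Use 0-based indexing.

l=0 r=18: -8+38=30 <33, l++
l=1 r=18: -4+38=34 >33, r--
l=1 r=17: -4+32=28 <33, l++
l=2 r=17: 1+32=33, found

4 moves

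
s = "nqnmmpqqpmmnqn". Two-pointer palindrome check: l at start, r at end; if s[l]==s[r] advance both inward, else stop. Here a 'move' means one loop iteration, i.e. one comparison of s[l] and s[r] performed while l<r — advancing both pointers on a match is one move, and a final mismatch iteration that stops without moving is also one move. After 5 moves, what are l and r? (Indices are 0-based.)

l=5, r=8

l=0 r=13: 'n'=='n', l++,r--
l=1 r=12: 'q'=='q', l++,r--
l=2 r=11: 'n'=='n', l++,r--
l=3 r=10: 'm'=='m', l++,r--
l=4 r=9: 'm'=='m', l++,r--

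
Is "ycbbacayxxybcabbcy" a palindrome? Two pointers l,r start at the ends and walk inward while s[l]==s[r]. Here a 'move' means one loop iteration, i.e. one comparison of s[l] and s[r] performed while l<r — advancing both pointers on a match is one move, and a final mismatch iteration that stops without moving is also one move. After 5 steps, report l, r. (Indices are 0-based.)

l=5, r=12

l=0 r=17: 'y'=='y', l++,r--
l=1 r=16: 'c'=='c', l++,r--
l=2 r=15: 'b'=='b', l++,r--
l=3 r=14: 'b'=='b', l++,r--
l=4 r=13: 'a'=='a', l++,r--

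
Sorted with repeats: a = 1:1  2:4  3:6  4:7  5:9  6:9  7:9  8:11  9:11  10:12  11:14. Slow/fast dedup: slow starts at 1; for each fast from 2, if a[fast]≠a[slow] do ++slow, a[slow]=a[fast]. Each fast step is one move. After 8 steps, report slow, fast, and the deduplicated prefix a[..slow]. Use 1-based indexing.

(s=1,f=2) a[fast]=4≠a[slow]=1 write a[2]=4 → slow++,fast++
(s=2,f=3) a[fast]=6≠a[slow]=4 write a[3]=6 → slow++,fast++
(s=3,f=4) a[fast]=7≠a[slow]=6 write a[4]=7 → slow++,fast++
(s=4,f=5) a[fast]=9≠a[slow]=7 write a[5]=9 → slow++,fast++
(s=5,f=6) a[fast]=9=a[slow] dup → fast++
(s=5,f=7) a[fast]=9=a[slow] dup → fast++
(s=5,f=8) a[fast]=11≠a[slow]=9 write a[6]=11 → slow++,fast++
(s=6,f=9) a[fast]=11=a[slow] dup → fast++

slow=6, fast=10, prefix=[1, 4, 6, 7, 9, 11]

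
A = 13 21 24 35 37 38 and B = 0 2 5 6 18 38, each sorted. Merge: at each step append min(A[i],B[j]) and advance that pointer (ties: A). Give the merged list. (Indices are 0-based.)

i=0 j=0: A[i]=13>B[j]=0 take 0, j++
i=0 j=1: A[i]=13>B[j]=2 take 2, j++
i=0 j=2: A[i]=13>B[j]=5 take 5, j++
i=0 j=3: A[i]=13>B[j]=6 take 6, j++
i=0 j=4: A[i]=13<=B[j]=18 take 13, i++
i=1 j=4: A[i]=21>B[j]=18 take 18, j++
i=1 j=5: A[i]=21<=B[j]=38 take 21, i++
i=2 j=5: A[i]=24<=B[j]=38 take 24, i++
i=3 j=5: A[i]=35<=B[j]=38 take 35, i++
i=4 j=5: A[i]=37<=B[j]=38 take 37, i++
i=5 j=5: A[i]=38<=B[j]=38 take 38, i++
i=6 j=5: A done, take B[j]=38, j++

[0, 2, 5, 6, 13, 18, 21, 24, 35, 37, 38, 38]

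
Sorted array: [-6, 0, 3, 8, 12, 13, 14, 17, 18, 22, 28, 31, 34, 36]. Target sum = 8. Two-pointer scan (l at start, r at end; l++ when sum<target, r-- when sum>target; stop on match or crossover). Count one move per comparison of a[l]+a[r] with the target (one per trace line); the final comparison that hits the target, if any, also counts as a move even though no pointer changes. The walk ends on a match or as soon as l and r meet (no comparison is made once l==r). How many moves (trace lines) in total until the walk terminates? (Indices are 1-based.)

[1,14] -6+36=30 >8 → r--
[1,13] -6+34=28 >8 → r--
[1,12] -6+31=25 >8 → r--
[1,11] -6+28=22 >8 → r--
[1,10] -6+22=16 >8 → r--
[1,9] -6+18=12 >8 → r--
[1,8] -6+17=11 >8 → r--
[1,7] -6+14=8 → found

8 moves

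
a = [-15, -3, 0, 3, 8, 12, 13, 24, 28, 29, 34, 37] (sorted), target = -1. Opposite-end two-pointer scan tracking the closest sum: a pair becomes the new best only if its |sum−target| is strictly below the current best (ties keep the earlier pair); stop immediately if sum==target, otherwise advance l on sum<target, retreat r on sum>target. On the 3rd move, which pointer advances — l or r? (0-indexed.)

r

l=0 r=11: -15+37=22 d=23 *, r--
l=0 r=10: -15+34=19 d=20 *, r--
l=0 r=9: -15+29=14 d=15 *, r--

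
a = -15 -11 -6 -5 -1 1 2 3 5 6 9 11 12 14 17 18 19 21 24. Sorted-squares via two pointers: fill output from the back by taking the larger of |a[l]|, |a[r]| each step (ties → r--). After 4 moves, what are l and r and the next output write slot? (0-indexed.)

l=0 r=18: |-15|<=|24| out[18]=576, r--
l=0 r=17: |-15|<=|21| out[17]=441, r--
l=0 r=16: |-15|<=|19| out[16]=361, r--
l=0 r=15: |-15|<=|18| out[15]=324, r--

l=0, r=14, next write slot=14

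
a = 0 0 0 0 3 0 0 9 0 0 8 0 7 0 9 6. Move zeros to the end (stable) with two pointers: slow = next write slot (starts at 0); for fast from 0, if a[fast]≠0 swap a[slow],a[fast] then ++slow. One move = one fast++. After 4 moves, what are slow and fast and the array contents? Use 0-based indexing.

slow=0, fast=4, a=[0, 0, 0, 0, 3, 0, 0, 9, 0, 0, 8, 0, 7, 0, 9, 6]

slow=0 fast=0: a[fast]=0, fast++
slow=0 fast=1: a[fast]=0, fast++
slow=0 fast=2: a[fast]=0, fast++
slow=0 fast=3: a[fast]=0, fast++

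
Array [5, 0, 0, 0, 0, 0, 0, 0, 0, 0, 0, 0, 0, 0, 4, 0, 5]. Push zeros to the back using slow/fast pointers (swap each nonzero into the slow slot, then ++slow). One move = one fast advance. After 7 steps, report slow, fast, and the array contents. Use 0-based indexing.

slow=1, fast=7, a=[5, 0, 0, 0, 0, 0, 0, 0, 0, 0, 0, 0, 0, 0, 4, 0, 5]

(s=0,f=0) a[fast]=5≠0 swap→a[0]=5 → slow++,fast++
(s=1,f=1) a[fast]=0 → fast++
(s=1,f=2) a[fast]=0 → fast++
(s=1,f=3) a[fast]=0 → fast++
(s=1,f=4) a[fast]=0 → fast++
(s=1,f=5) a[fast]=0 → fast++
(s=1,f=6) a[fast]=0 → fast++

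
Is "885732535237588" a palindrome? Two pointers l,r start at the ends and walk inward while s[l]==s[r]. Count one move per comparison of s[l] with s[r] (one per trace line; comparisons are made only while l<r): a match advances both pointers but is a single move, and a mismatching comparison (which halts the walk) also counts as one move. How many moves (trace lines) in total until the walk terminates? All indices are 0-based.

7 moves

l=0 r=14: '8'=='8', l++,r--
l=1 r=13: '8'=='8', l++,r--
l=2 r=12: '5'=='5', l++,r--
l=3 r=11: '7'=='7', l++,r--
l=4 r=10: '3'=='3', l++,r--
l=5 r=9: '2'=='2', l++,r--
l=6 r=8: '5'=='5', l++,r--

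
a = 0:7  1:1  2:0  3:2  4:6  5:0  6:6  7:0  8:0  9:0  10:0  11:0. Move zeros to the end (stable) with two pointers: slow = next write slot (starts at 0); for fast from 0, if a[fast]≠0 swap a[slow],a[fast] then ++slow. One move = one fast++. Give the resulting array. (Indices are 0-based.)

[7, 1, 2, 6, 6, 0, 0, 0, 0, 0, 0, 0]

(s=0,f=0) a[fast]=7≠0 swap→a[0]=7 → slow++,fast++
(s=1,f=1) a[fast]=1≠0 swap→a[1]=1 → slow++,fast++
(s=2,f=2) a[fast]=0 → fast++
(s=2,f=3) a[fast]=2≠0 swap→a[2]=2 → slow++,fast++
(s=3,f=4) a[fast]=6≠0 swap→a[3]=6 → slow++,fast++
(s=4,f=5) a[fast]=0 → fast++
(s=4,f=6) a[fast]=6≠0 swap→a[4]=6 → slow++,fast++
(s=5,f=7) a[fast]=0 → fast++
(s=5,f=8) a[fast]=0 → fast++
(s=5,f=9) a[fast]=0 → fast++
(s=5,f=10) a[fast]=0 → fast++
(s=5,f=11) a[fast]=0 → fast++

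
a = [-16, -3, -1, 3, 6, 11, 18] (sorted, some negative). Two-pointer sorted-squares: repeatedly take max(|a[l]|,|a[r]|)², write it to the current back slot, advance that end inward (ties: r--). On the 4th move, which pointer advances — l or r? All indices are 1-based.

[1,7] |-16|<=|18| out[7]=324 → r--
[1,6] |-16|>|11| out[6]=256 → l++
[2,6] |-3|<=|11| out[5]=121 → r--
[2,5] |-3|<=|6| out[4]=36 → r--

r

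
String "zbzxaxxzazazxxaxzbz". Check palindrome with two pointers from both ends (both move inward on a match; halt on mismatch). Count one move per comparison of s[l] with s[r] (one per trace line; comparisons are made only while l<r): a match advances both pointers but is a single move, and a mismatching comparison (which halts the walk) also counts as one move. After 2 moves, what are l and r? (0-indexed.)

l=2, r=16

[0,18] 'z'=='z' → l++,r--
[1,17] 'b'=='b' → l++,r--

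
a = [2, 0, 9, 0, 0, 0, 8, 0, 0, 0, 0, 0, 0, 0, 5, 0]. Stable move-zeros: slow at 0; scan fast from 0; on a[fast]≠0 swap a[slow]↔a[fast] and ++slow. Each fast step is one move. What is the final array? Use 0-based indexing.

[2, 9, 8, 5, 0, 0, 0, 0, 0, 0, 0, 0, 0, 0, 0, 0]

(s=0,f=0) a[fast]=2≠0 swap→a[0]=2 → slow++,fast++
(s=1,f=1) a[fast]=0 → fast++
(s=1,f=2) a[fast]=9≠0 swap→a[1]=9 → slow++,fast++
(s=2,f=3) a[fast]=0 → fast++
(s=2,f=4) a[fast]=0 → fast++
(s=2,f=5) a[fast]=0 → fast++
(s=2,f=6) a[fast]=8≠0 swap→a[2]=8 → slow++,fast++
(s=3,f=7) a[fast]=0 → fast++
(s=3,f=8) a[fast]=0 → fast++
(s=3,f=9) a[fast]=0 → fast++
(s=3,f=10) a[fast]=0 → fast++
(s=3,f=11) a[fast]=0 → fast++
(s=3,f=12) a[fast]=0 → fast++
(s=3,f=13) a[fast]=0 → fast++
(s=3,f=14) a[fast]=5≠0 swap→a[3]=5 → slow++,fast++
(s=4,f=15) a[fast]=0 → fast++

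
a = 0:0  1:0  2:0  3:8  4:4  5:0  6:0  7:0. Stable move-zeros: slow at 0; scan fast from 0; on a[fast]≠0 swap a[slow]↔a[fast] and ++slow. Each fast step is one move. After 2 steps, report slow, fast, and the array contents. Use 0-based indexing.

slow=0, fast=2, a=[0, 0, 0, 8, 4, 0, 0, 0]

slow=0 fast=0: a[fast]=0, fast++
slow=0 fast=1: a[fast]=0, fast++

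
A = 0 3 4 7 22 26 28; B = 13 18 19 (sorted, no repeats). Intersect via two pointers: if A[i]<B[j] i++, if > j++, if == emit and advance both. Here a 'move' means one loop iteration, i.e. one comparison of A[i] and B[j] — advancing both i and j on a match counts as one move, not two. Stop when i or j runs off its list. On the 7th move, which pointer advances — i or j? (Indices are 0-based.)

j

i=0 j=0: 0<13, i++
i=1 j=0: 3<13, i++
i=2 j=0: 4<13, i++
i=3 j=0: 7<13, i++
i=4 j=0: 22>13, j++
i=4 j=1: 22>18, j++
i=4 j=2: 22>19, j++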